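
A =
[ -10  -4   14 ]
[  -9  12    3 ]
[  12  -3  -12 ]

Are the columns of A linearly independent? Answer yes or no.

Row reduce A to echelon form.
R2 ← R2 − (9/10)·R1: [0, 78/5, -48/5]
R3 ← R3 + (6/5)·R1: [0, -39/5, 24/5]
R3 ← R3 + (1/2)·R2: [0, 0, 0]
2 pivots among 3 columns.
Only 2 < 3 pivot columns, so the columns are linearly dependent.

no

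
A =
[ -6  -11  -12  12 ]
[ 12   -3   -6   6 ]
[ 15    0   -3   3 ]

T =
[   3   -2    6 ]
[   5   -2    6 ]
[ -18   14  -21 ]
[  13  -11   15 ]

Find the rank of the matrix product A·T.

2

First compute AT:
[[299, -266, 330],
 [207, -168, 270],
 [138, -105, 198]]
Now row reduce the product.
R2 ← R2 − (9/13)·R1: [0, 210/13, 540/13]
R3 ← R3 − (6/13)·R1: [0, 231/13, 594/13]
R3 ← R3 − (11/10)·R2: [0, 0, 0]
2 nonzero rows, so rank(AT) = 2.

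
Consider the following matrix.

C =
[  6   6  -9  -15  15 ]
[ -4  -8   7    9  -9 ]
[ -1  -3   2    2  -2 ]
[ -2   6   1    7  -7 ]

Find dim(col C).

2

Row reduce to echelon form.
R2 ← R2 + (2/3)·R1: [0, -4, 1, -1, 1]
R3 ← R3 + (1/6)·R1: [0, -2, 1/2, -1/2, 1/2]
R4 ← R4 + (1/3)·R1: [0, 8, -2, 2, -2]
R3 ← R3 − (1/2)·R2: [0, 0, 0, 0, 0]
R4 ← R4 + (2)·R2: [0, 0, 0, 0, 0]
Echelon form has 2 nonzero rows, so rank(C) = 2.
The column space has dimension equal to the rank: 2.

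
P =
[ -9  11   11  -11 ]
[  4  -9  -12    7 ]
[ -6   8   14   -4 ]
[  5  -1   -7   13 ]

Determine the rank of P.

Row reduce to echelon form.
R2 ← R2 + (4/9)·R1: [0, -37/9, -64/9, 19/9]
R3 ← R3 − (2/3)·R1: [0, 2/3, 20/3, 10/3]
R4 ← R4 + (5/9)·R1: [0, 46/9, -8/9, 62/9]
R3 ← R3 + (6/37)·R2: [0, 0, 204/37, 136/37]
R4 ← R4 + (46/37)·R2: [0, 0, -360/37, 352/37]
R4 ← R4 + (30/17)·R3: [0, 0, 0, 16]
Echelon form has 4 nonzero rows, so rank(P) = 4.

4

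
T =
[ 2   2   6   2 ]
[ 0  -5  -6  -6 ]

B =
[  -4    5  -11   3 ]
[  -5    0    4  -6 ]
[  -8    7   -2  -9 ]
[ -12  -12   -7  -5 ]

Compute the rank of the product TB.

2

First compute TB:
[[-90,  28, -40, -70],
 [145,  30,  34, 114]]
Now row reduce the product.
R2 ← R2 + (29/18)·R1: [0, 676/9, -274/9, 11/9]
2 nonzero rows, so rank(TB) = 2.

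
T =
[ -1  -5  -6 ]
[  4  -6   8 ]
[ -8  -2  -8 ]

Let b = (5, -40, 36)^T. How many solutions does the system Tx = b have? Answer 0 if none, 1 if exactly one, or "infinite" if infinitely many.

1

Row reduce the augmented matrix [T | b].
R2 ← R2 + (4)·R1: [0, -26, -16, -20]
R3 ← R3 − (8)·R1: [0, 38, 40, -4]
R3 ← R3 + (19/13)·R2: [0, 0, 216/13, -432/13]
The echelon form has 3 nonzero rows, and every pivot lies in the first 3 columns, so rank(T) = rank([T|b]) = 3.
The system is consistent.
rank = 3 = number of unknowns, so the solution is unique.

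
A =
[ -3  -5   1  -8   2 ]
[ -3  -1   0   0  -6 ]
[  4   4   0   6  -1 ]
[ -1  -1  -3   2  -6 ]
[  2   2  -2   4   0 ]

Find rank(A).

4

Row reduce to echelon form.
R2 ← R2 − R1: [0, 4, -1, 8, -8]
R3 ← R3 + (4/3)·R1: [0, -8/3, 4/3, -14/3, 5/3]
R4 ← R4 − (1/3)·R1: [0, 2/3, -10/3, 14/3, -20/3]
R5 ← R5 + (2/3)·R1: [0, -4/3, -4/3, -4/3, 4/3]
R3 ← R3 + (2/3)·R2: [0, 0, 2/3, 2/3, -11/3]
R4 ← R4 − (1/6)·R2: [0, 0, -19/6, 10/3, -16/3]
R5 ← R5 + (1/3)·R2: [0, 0, -5/3, 4/3, -4/3]
R4 ← R4 + (19/4)·R3: [0, 0, 0, 13/2, -91/4]
R5 ← R5 + (5/2)·R3: [0, 0, 0, 3, -21/2]
R5 ← R5 − (6/13)·R4: [0, 0, 0, 0, 0]
Echelon form has 4 nonzero rows, so rank(A) = 4.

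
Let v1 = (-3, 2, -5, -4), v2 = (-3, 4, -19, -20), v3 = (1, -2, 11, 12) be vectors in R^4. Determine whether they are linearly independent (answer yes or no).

no

Form the matrix with these vectors as rows and row reduce.
R2 ← R2 − R1: [0, 2, -14, -16]
R3 ← R3 + (1/3)·R1: [0, -4/3, 28/3, 32/3]
R3 ← R3 + (2/3)·R2: [0, 0, 0, 0]
2 nonzero rows, so the 3 vectors span a space of dimension 2.
Since 2 < 3, the vectors are linearly dependent.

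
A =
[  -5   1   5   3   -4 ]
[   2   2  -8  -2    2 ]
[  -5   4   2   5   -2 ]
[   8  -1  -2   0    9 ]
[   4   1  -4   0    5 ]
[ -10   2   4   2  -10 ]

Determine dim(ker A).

Row reduce to echelon form.
R2 ← R2 + (2/5)·R1: [0, 12/5, -6, -4/5, 2/5]
R3 ← R3 − R1: [0, 3, -3, 2, 2]
R4 ← R4 + (8/5)·R1: [0, 3/5, 6, 24/5, 13/5]
R5 ← R5 + (4/5)·R1: [0, 9/5, 0, 12/5, 9/5]
R6 ← R6 − (2)·R1: [0, 0, -6, -4, -2]
R3 ← R3 − (5/4)·R2: [0, 0, 9/2, 3, 3/2]
R4 ← R4 − (1/4)·R2: [0, 0, 15/2, 5, 5/2]
R5 ← R5 − (3/4)·R2: [0, 0, 9/2, 3, 3/2]
R4 ← R4 − (5/3)·R3: [0, 0, 0, 0, 0]
R5 ← R5 − R3: [0, 0, 0, 0, 0]
R6 ← R6 + (4/3)·R3: [0, 0, 0, 0, 0]
3 nonzero rows, so rank(A) = 3.
A has 5 columns; by rank–nullity, nullity = 5 − 3 = 2.

2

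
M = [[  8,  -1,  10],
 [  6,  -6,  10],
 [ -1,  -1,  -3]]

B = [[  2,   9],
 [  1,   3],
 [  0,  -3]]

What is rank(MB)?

First compute MB:
[[ 15,  39],
 [  6,   6],
 [ -3,  -3]]
Now row reduce the product.
R2 ← R2 − (2/5)·R1: [0, -48/5]
R3 ← R3 + (1/5)·R1: [0, 24/5]
R3 ← R3 + (1/2)·R2: [0, 0]
2 nonzero rows, so rank(MB) = 2.

2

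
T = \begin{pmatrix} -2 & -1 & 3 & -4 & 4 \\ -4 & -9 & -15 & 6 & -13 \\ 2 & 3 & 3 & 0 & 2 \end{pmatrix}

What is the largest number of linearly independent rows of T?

Row reduce to echelon form.
R2 ← R2 − (2)·R1: [0, -7, -21, 14, -21]
R3 ← R3 + R1: [0, 2, 6, -4, 6]
R3 ← R3 + (2/7)·R2: [0, 0, 0, 0, 0]
Echelon form has 2 nonzero rows, so rank(T) = 2.
The rank gives the maximum number of linearly independent rows: 2.

2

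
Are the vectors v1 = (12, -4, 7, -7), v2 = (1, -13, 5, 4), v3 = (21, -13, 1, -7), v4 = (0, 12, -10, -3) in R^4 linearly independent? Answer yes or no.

Form the matrix with these vectors as rows and row reduce.
R2 ← R2 − (1/12)·R1: [0, -38/3, 53/12, 55/12]
R3 ← R3 − (7/4)·R1: [0, -6, -45/4, 21/4]
R3 ← R3 − (9/19)·R2: [0, 0, -507/38, 117/38]
R4 ← R4 + (18/19)·R2: [0, 0, -221/38, 51/38]
R4 ← R4 − (17/39)·R3: [0, 0, 0, 0]
3 nonzero rows, so the 4 vectors span a space of dimension 3.
Since 3 < 4, the vectors are linearly dependent.

no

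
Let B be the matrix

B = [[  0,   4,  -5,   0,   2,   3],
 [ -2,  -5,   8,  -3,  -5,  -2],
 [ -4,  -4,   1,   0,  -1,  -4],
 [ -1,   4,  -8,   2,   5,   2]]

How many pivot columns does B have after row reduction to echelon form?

4

Row reduce to echelon form.
Swap R1 ↔ R2
R3 ← R3 − (2)·R1: [0, 6, -15, 6, 9, 0]
R4 ← R4 − (1/2)·R1: [0, 13/2, -12, 7/2, 15/2, 3]
R3 ← R3 − (3/2)·R2: [0, 0, -15/2, 6, 6, -9/2]
R4 ← R4 − (13/8)·R2: [0, 0, -31/8, 7/2, 17/4, -15/8]
R4 ← R4 − (31/60)·R3: [0, 0, 0, 2/5, 23/20, 9/20]
Echelon form has 4 nonzero rows, so rank(B) = 4.
Each nonzero row contributes one pivot column: 4 pivot columns.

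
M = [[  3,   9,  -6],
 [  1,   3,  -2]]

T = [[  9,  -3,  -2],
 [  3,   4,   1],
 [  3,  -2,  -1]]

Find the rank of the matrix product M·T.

First compute MT:
[[ 36,  39,   9],
 [ 12,  13,   3]]
Now row reduce the product.
R2 ← R2 − (1/3)·R1: [0, 0, 0]
1 nonzero row, so rank(MT) = 1.

1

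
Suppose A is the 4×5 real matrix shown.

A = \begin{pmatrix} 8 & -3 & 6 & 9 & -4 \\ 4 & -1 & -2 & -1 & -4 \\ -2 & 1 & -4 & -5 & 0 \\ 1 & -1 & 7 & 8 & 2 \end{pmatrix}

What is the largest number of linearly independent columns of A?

2

Row reduce to echelon form.
R2 ← R2 − (1/2)·R1: [0, 1/2, -5, -11/2, -2]
R3 ← R3 + (1/4)·R1: [0, 1/4, -5/2, -11/4, -1]
R4 ← R4 − (1/8)·R1: [0, -5/8, 25/4, 55/8, 5/2]
R3 ← R3 − (1/2)·R2: [0, 0, 0, 0, 0]
R4 ← R4 + (5/4)·R2: [0, 0, 0, 0, 0]
Echelon form has 2 nonzero rows, so rank(A) = 2.
The rank gives the maximum number of linearly independent columns: 2.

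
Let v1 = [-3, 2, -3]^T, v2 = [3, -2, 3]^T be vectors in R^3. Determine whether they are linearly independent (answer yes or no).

no

Form the matrix with these vectors as rows and row reduce.
R2 ← R2 + R1: [0, 0, 0]
1 nonzero row, so the 2 vectors span a space of dimension 1.
Since 1 < 2, the vectors are linearly dependent.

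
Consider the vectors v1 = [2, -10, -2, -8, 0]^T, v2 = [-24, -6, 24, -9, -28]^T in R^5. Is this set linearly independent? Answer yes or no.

yes

Form the matrix with these vectors as rows and row reduce.
R2 ← R2 + (12)·R1: [0, -126, 0, -105, -28]
2 nonzero rows, so the 2 vectors span a space of dimension 2.
Since 2 = 2, the vectors are linearly independent.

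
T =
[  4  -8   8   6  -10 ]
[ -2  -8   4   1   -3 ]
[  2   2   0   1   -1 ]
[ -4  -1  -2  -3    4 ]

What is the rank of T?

2

Row reduce to echelon form.
R2 ← R2 + (1/2)·R1: [0, -12, 8, 4, -8]
R3 ← R3 − (1/2)·R1: [0, 6, -4, -2, 4]
R4 ← R4 + R1: [0, -9, 6, 3, -6]
R3 ← R3 + (1/2)·R2: [0, 0, 0, 0, 0]
R4 ← R4 − (3/4)·R2: [0, 0, 0, 0, 0]
Echelon form has 2 nonzero rows, so rank(T) = 2.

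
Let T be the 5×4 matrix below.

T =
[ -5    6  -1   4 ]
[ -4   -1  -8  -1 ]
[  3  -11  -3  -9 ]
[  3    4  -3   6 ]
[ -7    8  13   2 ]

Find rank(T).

3

Row reduce to echelon form.
R2 ← R2 − (4/5)·R1: [0, -29/5, -36/5, -21/5]
R3 ← R3 + (3/5)·R1: [0, -37/5, -18/5, -33/5]
R4 ← R4 + (3/5)·R1: [0, 38/5, -18/5, 42/5]
R5 ← R5 − (7/5)·R1: [0, -2/5, 72/5, -18/5]
R3 ← R3 − (37/29)·R2: [0, 0, 162/29, -36/29]
R4 ← R4 + (38/29)·R2: [0, 0, -378/29, 84/29]
R5 ← R5 − (2/29)·R2: [0, 0, 432/29, -96/29]
R4 ← R4 + (7/3)·R3: [0, 0, 0, 0]
R5 ← R5 − (8/3)·R3: [0, 0, 0, 0]
Echelon form has 3 nonzero rows, so rank(T) = 3.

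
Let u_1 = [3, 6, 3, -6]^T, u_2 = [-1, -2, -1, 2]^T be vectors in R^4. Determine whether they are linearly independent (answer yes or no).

Form the matrix with these vectors as rows and row reduce.
R2 ← R2 + (1/3)·R1: [0, 0, 0, 0]
1 nonzero row, so the 2 vectors span a space of dimension 1.
Since 1 < 2, the vectors are linearly dependent.

no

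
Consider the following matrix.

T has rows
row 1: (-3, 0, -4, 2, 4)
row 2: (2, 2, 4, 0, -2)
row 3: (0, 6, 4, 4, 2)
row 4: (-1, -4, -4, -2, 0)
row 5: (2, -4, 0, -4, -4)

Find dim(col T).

Row reduce to echelon form.
R2 ← R2 + (2/3)·R1: [0, 2, 4/3, 4/3, 2/3]
R4 ← R4 − (1/3)·R1: [0, -4, -8/3, -8/3, -4/3]
R5 ← R5 + (2/3)·R1: [0, -4, -8/3, -8/3, -4/3]
R3 ← R3 − (3)·R2: [0, 0, 0, 0, 0]
R4 ← R4 + (2)·R2: [0, 0, 0, 0, 0]
R5 ← R5 + (2)·R2: [0, 0, 0, 0, 0]
Echelon form has 2 nonzero rows, so rank(T) = 2.
The column space has dimension equal to the rank: 2.

2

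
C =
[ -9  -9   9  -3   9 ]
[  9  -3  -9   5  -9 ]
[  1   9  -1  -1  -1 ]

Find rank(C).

Row reduce to echelon form.
R2 ← R2 + R1: [0, -12, 0, 2, 0]
R3 ← R3 + (1/9)·R1: [0, 8, 0, -4/3, 0]
R3 ← R3 + (2/3)·R2: [0, 0, 0, 0, 0]
Echelon form has 2 nonzero rows, so rank(C) = 2.

2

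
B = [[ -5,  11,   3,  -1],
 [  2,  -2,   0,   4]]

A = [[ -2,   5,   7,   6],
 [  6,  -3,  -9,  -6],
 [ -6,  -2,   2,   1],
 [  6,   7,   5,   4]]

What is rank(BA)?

First compute BA:
[[ 52, -71, -133, -97],
 [  8,  44,  52,  40]]
Now row reduce the product.
R2 ← R2 − (2/13)·R1: [0, 714/13, 942/13, 714/13]
2 nonzero rows, so rank(BA) = 2.

2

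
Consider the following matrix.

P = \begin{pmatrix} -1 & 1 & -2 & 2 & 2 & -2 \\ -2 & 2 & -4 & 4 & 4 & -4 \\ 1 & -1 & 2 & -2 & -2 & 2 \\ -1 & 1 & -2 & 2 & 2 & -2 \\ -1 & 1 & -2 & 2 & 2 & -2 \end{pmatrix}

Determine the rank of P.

1

Row reduce to echelon form.
R2 ← R2 − (2)·R1: [0, 0, 0, 0, 0, 0]
R3 ← R3 + R1: [0, 0, 0, 0, 0, 0]
R4 ← R4 − R1: [0, 0, 0, 0, 0, 0]
R5 ← R5 − R1: [0, 0, 0, 0, 0, 0]
Echelon form has 1 nonzero row, so rank(P) = 1.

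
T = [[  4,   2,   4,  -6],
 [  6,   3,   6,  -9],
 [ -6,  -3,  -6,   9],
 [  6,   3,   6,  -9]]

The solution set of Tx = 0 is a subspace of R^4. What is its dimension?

Row reduce to echelon form.
R2 ← R2 − (3/2)·R1: [0, 0, 0, 0]
R3 ← R3 + (3/2)·R1: [0, 0, 0, 0]
R4 ← R4 − (3/2)·R1: [0, 0, 0, 0]
1 nonzero row, so rank(T) = 1.
T has 4 columns; by rank–nullity, nullity = 4 − 1 = 3.

3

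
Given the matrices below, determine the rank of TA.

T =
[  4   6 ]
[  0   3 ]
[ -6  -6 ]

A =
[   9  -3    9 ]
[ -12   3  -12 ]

2

First compute TA:
[[-36,   6, -36],
 [-36,   9, -36],
 [ 18,   0,  18]]
Now row reduce the product.
R2 ← R2 − R1: [0, 3, 0]
R3 ← R3 + (1/2)·R1: [0, 3, 0]
R3 ← R3 − R2: [0, 0, 0]
2 nonzero rows, so rank(TA) = 2.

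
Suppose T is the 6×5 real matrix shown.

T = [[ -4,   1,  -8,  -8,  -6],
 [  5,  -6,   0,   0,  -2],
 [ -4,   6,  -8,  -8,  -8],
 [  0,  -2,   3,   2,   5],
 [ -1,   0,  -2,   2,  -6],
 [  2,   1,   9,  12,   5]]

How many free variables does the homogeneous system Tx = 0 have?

0

Row reduce to echelon form.
R2 ← R2 + (5/4)·R1: [0, -19/4, -10, -10, -19/2]
R3 ← R3 − R1: [0, 5, 0, 0, -2]
R5 ← R5 − (1/4)·R1: [0, -1/4, 0, 4, -9/2]
R6 ← R6 + (1/2)·R1: [0, 3/2, 5, 8, 2]
R3 ← R3 + (20/19)·R2: [0, 0, -200/19, -200/19, -12]
R4 ← R4 − (8/19)·R2: [0, 0, 137/19, 118/19, 9]
R5 ← R5 − (1/19)·R2: [0, 0, 10/19, 86/19, -4]
R6 ← R6 + (6/19)·R2: [0, 0, 35/19, 92/19, -1]
R4 ← R4 + (137/200)·R3: [0, 0, 0, -1, 39/50]
R5 ← R5 + (1/20)·R3: [0, 0, 0, 4, -23/5]
R6 ← R6 + (7/40)·R3: [0, 0, 0, 3, -31/10]
R5 ← R5 + (4)·R4: [0, 0, 0, 0, -37/25]
R6 ← R6 + (3)·R4: [0, 0, 0, 0, -19/25]
R6 ← R6 − (19/37)·R5: [0, 0, 0, 0, 0]
5 nonzero rows, so rank(T) = 5.
T has 5 columns; by rank–nullity, nullity = 5 − 5 = 0.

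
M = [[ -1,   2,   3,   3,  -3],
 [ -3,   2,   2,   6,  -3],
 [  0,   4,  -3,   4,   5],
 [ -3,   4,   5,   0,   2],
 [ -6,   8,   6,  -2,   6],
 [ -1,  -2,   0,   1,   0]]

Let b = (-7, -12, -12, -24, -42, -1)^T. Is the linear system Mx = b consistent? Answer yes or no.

Row reduce the augmented matrix [M | b].
R2 ← R2 − (3)·R1: [0, -4, -7, -3, 6, 9]
R4 ← R4 − (3)·R1: [0, -2, -4, -9, 11, -3]
R5 ← R5 − (6)·R1: [0, -4, -12, -20, 24, 0]
R6 ← R6 − R1: [0, -4, -3, -2, 3, 6]
R3 ← R3 + R2: [0, 0, -10, 1, 11, -3]
R4 ← R4 − (1/2)·R2: [0, 0, -1/2, -15/2, 8, -15/2]
R5 ← R5 − R2: [0, 0, -5, -17, 18, -9]
R6 ← R6 − R2: [0, 0, 4, 1, -3, -3]
R4 ← R4 − (1/20)·R3: [0, 0, 0, -151/20, 149/20, -147/20]
R5 ← R5 − (1/2)·R3: [0, 0, 0, -35/2, 25/2, -15/2]
R6 ← R6 + (2/5)·R3: [0, 0, 0, 7/5, 7/5, -21/5]
R5 ← R5 − (350/151)·R4: [0, 0, 0, 0, -720/151, 1440/151]
R6 ← R6 + (28/151)·R4: [0, 0, 0, 0, 420/151, -840/151]
R6 ← R6 + (7/12)·R5: [0, 0, 0, 0, 0, 0]
The echelon form has 5 nonzero rows, and every pivot lies in the first 5 columns, so rank(M) = rank([M|b]) = 5.
The system is consistent.

yes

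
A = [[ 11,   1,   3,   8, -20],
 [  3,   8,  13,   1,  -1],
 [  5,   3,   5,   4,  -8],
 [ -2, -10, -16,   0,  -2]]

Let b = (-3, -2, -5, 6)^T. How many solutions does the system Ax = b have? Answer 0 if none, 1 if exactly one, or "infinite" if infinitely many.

0

Row reduce the augmented matrix [A | b].
R2 ← R2 − (3/11)·R1: [0, 85/11, 134/11, -13/11, 49/11, -13/11]
R3 ← R3 − (5/11)·R1: [0, 28/11, 40/11, 4/11, 12/11, -40/11]
R4 ← R4 + (2/11)·R1: [0, -108/11, -170/11, 16/11, -62/11, 60/11]
R3 ← R3 − (28/85)·R2: [0, 0, -32/85, 64/85, -32/85, -276/85]
R4 ← R4 + (108/85)·R2: [0, 0, 2/85, -4/85, 2/85, 336/85]
R4 ← R4 + (1/16)·R3: [0, 0, 0, 0, 0, 15/4]
The echelon form has 4 nonzero rows; the last pivot sits in the augmented column, so rank(A) = 3 but rank([A|b]) = 4.
Since the ranks differ, the system is inconsistent.
It has no solutions.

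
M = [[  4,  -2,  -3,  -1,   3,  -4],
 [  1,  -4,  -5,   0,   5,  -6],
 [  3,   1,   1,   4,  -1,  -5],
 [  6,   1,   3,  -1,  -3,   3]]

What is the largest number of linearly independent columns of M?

4

Row reduce to echelon form.
R2 ← R2 − (1/4)·R1: [0, -7/2, -17/4, 1/4, 17/4, -5]
R3 ← R3 − (3/4)·R1: [0, 5/2, 13/4, 19/4, -13/4, -2]
R4 ← R4 − (3/2)·R1: [0, 4, 15/2, 1/2, -15/2, 9]
R3 ← R3 + (5/7)·R2: [0, 0, 3/14, 69/14, -3/14, -39/7]
R4 ← R4 + (8/7)·R2: [0, 0, 37/14, 11/14, -37/14, 23/7]
R4 ← R4 − (37/3)·R3: [0, 0, 0, -60, 0, 72]
Echelon form has 4 nonzero rows, so rank(M) = 4.
The rank gives the maximum number of linearly independent columns: 4.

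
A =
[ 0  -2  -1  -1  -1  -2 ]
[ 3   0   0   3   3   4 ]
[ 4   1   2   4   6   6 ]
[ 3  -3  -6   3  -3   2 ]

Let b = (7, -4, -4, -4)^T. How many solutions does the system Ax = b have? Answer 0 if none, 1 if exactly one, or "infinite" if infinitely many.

0

Row reduce the augmented matrix [A | b].
Swap R1 ↔ R2
R3 ← R3 − (4/3)·R1: [0, 1, 2, 0, 2, 2/3, 4/3]
R4 ← R4 − R1: [0, -3, -6, 0, -6, -2, 0]
R3 ← R3 + (1/2)·R2: [0, 0, 3/2, -1/2, 3/2, -1/3, 29/6]
R4 ← R4 − (3/2)·R2: [0, 0, -9/2, 3/2, -9/2, 1, -21/2]
R4 ← R4 + (3)·R3: [0, 0, 0, 0, 0, 0, 4]
The echelon form has 4 nonzero rows; the last pivot sits in the augmented column, so rank(A) = 3 but rank([A|b]) = 4.
Since the ranks differ, the system is inconsistent.
It has no solutions.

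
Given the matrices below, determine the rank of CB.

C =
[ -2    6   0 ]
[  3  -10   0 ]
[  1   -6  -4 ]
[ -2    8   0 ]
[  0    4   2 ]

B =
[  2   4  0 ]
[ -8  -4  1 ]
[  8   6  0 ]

3

First compute CB:
[[-52, -32,   6],
 [ 86,  52, -10],
 [ 18,   4,  -6],
 [-68, -40,   8],
 [-16,  -4,   4]]
Now row reduce the product.
R2 ← R2 + (43/26)·R1: [0, -12/13, -1/13]
R3 ← R3 + (9/26)·R1: [0, -92/13, -51/13]
R4 ← R4 − (17/13)·R1: [0, 24/13, 2/13]
R5 ← R5 − (4/13)·R1: [0, 76/13, 28/13]
R3 ← R3 − (23/3)·R2: [0, 0, -10/3]
R4 ← R4 + (2)·R2: [0, 0, 0]
R5 ← R5 + (19/3)·R2: [0, 0, 5/3]
R5 ← R5 + (1/2)·R3: [0, 0, 0]
3 nonzero rows, so rank(CB) = 3.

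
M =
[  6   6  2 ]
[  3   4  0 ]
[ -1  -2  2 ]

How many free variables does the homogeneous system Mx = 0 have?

0

Row reduce to echelon form.
R2 ← R2 − (1/2)·R1: [0, 1, -1]
R3 ← R3 + (1/6)·R1: [0, -1, 7/3]
R3 ← R3 + R2: [0, 0, 4/3]
3 nonzero rows, so rank(M) = 3.
M has 3 columns; by rank–nullity, nullity = 3 − 3 = 0.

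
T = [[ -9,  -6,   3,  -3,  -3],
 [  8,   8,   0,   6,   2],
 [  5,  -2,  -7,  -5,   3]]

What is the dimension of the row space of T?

Row reduce to echelon form.
R2 ← R2 + (8/9)·R1: [0, 8/3, 8/3, 10/3, -2/3]
R3 ← R3 + (5/9)·R1: [0, -16/3, -16/3, -20/3, 4/3]
R3 ← R3 + (2)·R2: [0, 0, 0, 0, 0]
Echelon form has 2 nonzero rows, so rank(T) = 2.
The row space has dimension equal to the rank: 2.

2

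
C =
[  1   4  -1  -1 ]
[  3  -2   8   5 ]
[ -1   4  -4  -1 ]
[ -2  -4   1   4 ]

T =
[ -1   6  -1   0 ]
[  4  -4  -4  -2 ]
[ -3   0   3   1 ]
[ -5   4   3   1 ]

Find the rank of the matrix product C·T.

3

First compute CT:
[[ 23, -14, -23, -10],
 [-60,  46,  44,  17],
 [ 34, -26, -30, -13],
 [-37,  20,  33,  13]]
Now row reduce the product.
R2 ← R2 + (60/23)·R1: [0, 218/23, -16, -209/23]
R3 ← R3 − (34/23)·R1: [0, -122/23, 4, 41/23]
R4 ← R4 + (37/23)·R1: [0, -58/23, -4, -71/23]
R3 ← R3 + (61/109)·R2: [0, 0, -540/109, -360/109]
R4 ← R4 + (29/109)·R2: [0, 0, -900/109, -600/109]
R4 ← R4 − (5/3)·R3: [0, 0, 0, 0]
3 nonzero rows, so rank(CT) = 3.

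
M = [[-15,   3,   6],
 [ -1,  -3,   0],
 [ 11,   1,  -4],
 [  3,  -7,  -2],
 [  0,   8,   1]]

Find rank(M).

Row reduce to echelon form.
R2 ← R2 − (1/15)·R1: [0, -16/5, -2/5]
R3 ← R3 + (11/15)·R1: [0, 16/5, 2/5]
R4 ← R4 + (1/5)·R1: [0, -32/5, -4/5]
R3 ← R3 + R2: [0, 0, 0]
R4 ← R4 − (2)·R2: [0, 0, 0]
R5 ← R5 + (5/2)·R2: [0, 0, 0]
Echelon form has 2 nonzero rows, so rank(M) = 2.

2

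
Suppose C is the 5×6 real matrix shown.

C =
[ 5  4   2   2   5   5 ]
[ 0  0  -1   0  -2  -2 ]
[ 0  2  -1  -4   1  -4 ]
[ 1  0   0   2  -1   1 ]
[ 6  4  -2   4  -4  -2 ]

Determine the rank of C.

Row reduce to echelon form.
R4 ← R4 − (1/5)·R1: [0, -4/5, -2/5, 8/5, -2, 0]
R5 ← R5 − (6/5)·R1: [0, -4/5, -22/5, 8/5, -10, -8]
Swap R2 ↔ R3
R4 ← R4 + (2/5)·R2: [0, 0, -4/5, 0, -8/5, -8/5]
R5 ← R5 + (2/5)·R2: [0, 0, -24/5, 0, -48/5, -48/5]
R4 ← R4 − (4/5)·R3: [0, 0, 0, 0, 0, 0]
R5 ← R5 − (24/5)·R3: [0, 0, 0, 0, 0, 0]
Echelon form has 3 nonzero rows, so rank(C) = 3.

3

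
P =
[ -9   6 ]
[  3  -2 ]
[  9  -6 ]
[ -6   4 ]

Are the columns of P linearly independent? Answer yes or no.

Row reduce P to echelon form.
R2 ← R2 + (1/3)·R1: [0, 0]
R3 ← R3 + R1: [0, 0]
R4 ← R4 − (2/3)·R1: [0, 0]
1 pivot among 2 columns.
Only 1 < 2 pivot columns, so the columns are linearly dependent.

no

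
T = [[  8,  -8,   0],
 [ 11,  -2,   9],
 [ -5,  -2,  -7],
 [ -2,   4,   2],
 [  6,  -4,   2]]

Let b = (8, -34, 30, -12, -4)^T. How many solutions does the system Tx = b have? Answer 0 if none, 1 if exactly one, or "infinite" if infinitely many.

Row reduce the augmented matrix [T | b].
R2 ← R2 − (11/8)·R1: [0, 9, 9, -45]
R3 ← R3 + (5/8)·R1: [0, -7, -7, 35]
R4 ← R4 + (1/4)·R1: [0, 2, 2, -10]
R5 ← R5 − (3/4)·R1: [0, 2, 2, -10]
R3 ← R3 + (7/9)·R2: [0, 0, 0, 0]
R4 ← R4 − (2/9)·R2: [0, 0, 0, 0]
R5 ← R5 − (2/9)·R2: [0, 0, 0, 0]
The echelon form has 2 nonzero rows, and every pivot lies in the first 3 columns, so rank(T) = rank([T|b]) = 2.
The system is consistent.
rank = 2 < 3 unknowns, so there are infinitely many solutions.

infinite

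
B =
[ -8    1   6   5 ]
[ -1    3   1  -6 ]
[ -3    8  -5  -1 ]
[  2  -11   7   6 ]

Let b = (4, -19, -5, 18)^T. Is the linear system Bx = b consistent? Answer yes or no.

Row reduce the augmented matrix [B | b].
R2 ← R2 − (1/8)·R1: [0, 23/8, 1/4, -53/8, -39/2]
R3 ← R3 − (3/8)·R1: [0, 61/8, -29/4, -23/8, -13/2]
R4 ← R4 + (1/4)·R1: [0, -43/4, 17/2, 29/4, 19]
R3 ← R3 − (61/23)·R2: [0, 0, -182/23, 338/23, 1040/23]
R4 ← R4 + (86/23)·R2: [0, 0, 217/23, -403/23, -1240/23]
R4 ← R4 + (31/26)·R3: [0, 0, 0, 0, 0]
The echelon form has 3 nonzero rows, and every pivot lies in the first 4 columns, so rank(B) = rank([B|b]) = 3.
The system is consistent.

yes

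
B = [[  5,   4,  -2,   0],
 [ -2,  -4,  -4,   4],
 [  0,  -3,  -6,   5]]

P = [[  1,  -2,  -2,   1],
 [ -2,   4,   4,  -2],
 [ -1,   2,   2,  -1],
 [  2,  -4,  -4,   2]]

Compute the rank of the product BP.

First compute BP:
[[ -1,   2,   2,  -1],
 [ 18, -36, -36,  18],
 [ 22, -44, -44,  22]]
Now row reduce the product.
R2 ← R2 + (18)·R1: [0, 0, 0, 0]
R3 ← R3 + (22)·R1: [0, 0, 0, 0]
1 nonzero row, so rank(BP) = 1.

1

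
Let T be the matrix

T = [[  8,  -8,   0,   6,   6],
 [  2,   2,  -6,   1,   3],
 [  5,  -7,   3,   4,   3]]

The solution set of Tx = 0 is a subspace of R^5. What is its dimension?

3

Row reduce to echelon form.
R2 ← R2 − (1/4)·R1: [0, 4, -6, -1/2, 3/2]
R3 ← R3 − (5/8)·R1: [0, -2, 3, 1/4, -3/4]
R3 ← R3 + (1/2)·R2: [0, 0, 0, 0, 0]
2 nonzero rows, so rank(T) = 2.
T has 5 columns; by rank–nullity, nullity = 5 − 2 = 3.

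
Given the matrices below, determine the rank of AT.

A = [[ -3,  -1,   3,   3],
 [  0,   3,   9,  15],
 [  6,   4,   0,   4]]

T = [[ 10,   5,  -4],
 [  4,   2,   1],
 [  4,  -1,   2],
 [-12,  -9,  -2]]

2

First compute AT:
[[-58, -47,  11],
 [-132, -138,  -9],
 [ 28,   2, -28]]
Now row reduce the product.
R2 ← R2 − (66/29)·R1: [0, -900/29, -987/29]
R3 ← R3 + (14/29)·R1: [0, -600/29, -658/29]
R3 ← R3 − (2/3)·R2: [0, 0, 0]
2 nonzero rows, so rank(AT) = 2.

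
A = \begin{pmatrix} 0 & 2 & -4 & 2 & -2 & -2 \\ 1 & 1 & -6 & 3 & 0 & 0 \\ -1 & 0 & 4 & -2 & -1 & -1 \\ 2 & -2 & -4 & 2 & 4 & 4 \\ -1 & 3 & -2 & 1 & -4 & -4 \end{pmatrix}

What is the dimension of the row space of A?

Row reduce to echelon form.
Swap R1 ↔ R2
R3 ← R3 + R1: [0, 1, -2, 1, -1, -1]
R4 ← R4 − (2)·R1: [0, -4, 8, -4, 4, 4]
R5 ← R5 + R1: [0, 4, -8, 4, -4, -4]
R3 ← R3 − (1/2)·R2: [0, 0, 0, 0, 0, 0]
R4 ← R4 + (2)·R2: [0, 0, 0, 0, 0, 0]
R5 ← R5 − (2)·R2: [0, 0, 0, 0, 0, 0]
Echelon form has 2 nonzero rows, so rank(A) = 2.
The row space has dimension equal to the rank: 2.

2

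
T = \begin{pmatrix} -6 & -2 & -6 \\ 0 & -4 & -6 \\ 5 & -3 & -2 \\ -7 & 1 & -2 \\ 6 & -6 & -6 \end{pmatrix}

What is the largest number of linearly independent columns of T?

2

Row reduce to echelon form.
R3 ← R3 + (5/6)·R1: [0, -14/3, -7]
R4 ← R4 − (7/6)·R1: [0, 10/3, 5]
R5 ← R5 + R1: [0, -8, -12]
R3 ← R3 − (7/6)·R2: [0, 0, 0]
R4 ← R4 + (5/6)·R2: [0, 0, 0]
R5 ← R5 − (2)·R2: [0, 0, 0]
Echelon form has 2 nonzero rows, so rank(T) = 2.
The rank gives the maximum number of linearly independent columns: 2.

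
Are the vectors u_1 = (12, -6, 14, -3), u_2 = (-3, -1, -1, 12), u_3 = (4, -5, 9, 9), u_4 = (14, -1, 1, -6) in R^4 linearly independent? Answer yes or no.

Form the matrix with these vectors as rows and row reduce.
R2 ← R2 + (1/4)·R1: [0, -5/2, 5/2, 45/4]
R3 ← R3 − (1/3)·R1: [0, -3, 13/3, 10]
R4 ← R4 − (7/6)·R1: [0, 6, -46/3, -5/2]
R3 ← R3 − (6/5)·R2: [0, 0, 4/3, -7/2]
R4 ← R4 + (12/5)·R2: [0, 0, -28/3, 49/2]
R4 ← R4 + (7)·R3: [0, 0, 0, 0]
3 nonzero rows, so the 4 vectors span a space of dimension 3.
Since 3 < 4, the vectors are linearly dependent.

no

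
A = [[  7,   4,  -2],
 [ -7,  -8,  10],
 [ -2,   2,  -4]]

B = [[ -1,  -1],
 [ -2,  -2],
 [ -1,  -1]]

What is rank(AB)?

1

First compute AB:
[[-13, -13],
 [ 13,  13],
 [  2,   2]]
Now row reduce the product.
R2 ← R2 + R1: [0, 0]
R3 ← R3 + (2/13)·R1: [0, 0]
1 nonzero row, so rank(AB) = 1.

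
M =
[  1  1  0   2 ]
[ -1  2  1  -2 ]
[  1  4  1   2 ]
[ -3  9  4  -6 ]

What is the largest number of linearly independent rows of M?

Row reduce to echelon form.
R2 ← R2 + R1: [0, 3, 1, 0]
R3 ← R3 − R1: [0, 3, 1, 0]
R4 ← R4 + (3)·R1: [0, 12, 4, 0]
R3 ← R3 − R2: [0, 0, 0, 0]
R4 ← R4 − (4)·R2: [0, 0, 0, 0]
Echelon form has 2 nonzero rows, so rank(M) = 2.
The rank gives the maximum number of linearly independent rows: 2.

2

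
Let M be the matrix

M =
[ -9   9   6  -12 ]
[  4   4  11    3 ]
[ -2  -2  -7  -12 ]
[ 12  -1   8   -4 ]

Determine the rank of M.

Row reduce to echelon form.
R2 ← R2 + (4/9)·R1: [0, 8, 41/3, -7/3]
R3 ← R3 − (2/9)·R1: [0, -4, -25/3, -28/3]
R4 ← R4 + (4/3)·R1: [0, 11, 16, -20]
R3 ← R3 + (1/2)·R2: [0, 0, -3/2, -21/2]
R4 ← R4 − (11/8)·R2: [0, 0, -67/24, -403/24]
R4 ← R4 − (67/36)·R3: [0, 0, 0, 11/4]
Echelon form has 4 nonzero rows, so rank(M) = 4.

4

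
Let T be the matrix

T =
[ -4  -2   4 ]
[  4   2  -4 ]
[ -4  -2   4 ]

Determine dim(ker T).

2

Row reduce to echelon form.
R2 ← R2 + R1: [0, 0, 0]
R3 ← R3 − R1: [0, 0, 0]
1 nonzero row, so rank(T) = 1.
T has 3 columns; by rank–nullity, nullity = 3 − 1 = 2.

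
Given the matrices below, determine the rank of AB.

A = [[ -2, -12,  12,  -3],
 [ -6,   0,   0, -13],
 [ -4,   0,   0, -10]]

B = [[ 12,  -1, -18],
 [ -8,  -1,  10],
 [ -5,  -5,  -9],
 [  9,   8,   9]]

First compute AB:
[[-15, -70, -219],
 [-189, -98,  -9],
 [-138, -76, -18]]
Now row reduce the product.
R2 ← R2 − (63/5)·R1: [0, 784, 13752/5]
R3 ← R3 − (46/5)·R1: [0, 568, 9984/5]
R3 ← R3 − (71/98)·R2: [0, 0, 204/49]
3 nonzero rows, so rank(AB) = 3.

3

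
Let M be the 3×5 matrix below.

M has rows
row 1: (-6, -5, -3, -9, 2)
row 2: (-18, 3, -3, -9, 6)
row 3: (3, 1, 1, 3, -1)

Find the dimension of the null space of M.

Row reduce to echelon form.
R2 ← R2 − (3)·R1: [0, 18, 6, 18, 0]
R3 ← R3 + (1/2)·R1: [0, -3/2, -1/2, -3/2, 0]
R3 ← R3 + (1/12)·R2: [0, 0, 0, 0, 0]
2 nonzero rows, so rank(M) = 2.
M has 5 columns; by rank–nullity, nullity = 5 − 2 = 3.

3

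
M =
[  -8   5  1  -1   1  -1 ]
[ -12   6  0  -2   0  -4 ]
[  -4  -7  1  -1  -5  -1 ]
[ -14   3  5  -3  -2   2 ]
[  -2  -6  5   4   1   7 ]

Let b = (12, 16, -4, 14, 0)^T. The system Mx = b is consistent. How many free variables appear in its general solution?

2

Row reduce the augmented matrix [M | b].
R2 ← R2 − (3/2)·R1: [0, -3/2, -3/2, -1/2, -3/2, -5/2, -2]
R3 ← R3 − (1/2)·R1: [0, -19/2, 1/2, -1/2, -11/2, -1/2, -10]
R4 ← R4 − (7/4)·R1: [0, -23/4, 13/4, -5/4, -15/4, 15/4, -7]
R5 ← R5 − (1/4)·R1: [0, -29/4, 19/4, 17/4, 3/4, 29/4, -3]
R3 ← R3 − (19/3)·R2: [0, 0, 10, 8/3, 4, 46/3, 8/3]
R4 ← R4 − (23/6)·R2: [0, 0, 9, 2/3, 2, 40/3, 2/3]
R5 ← R5 − (29/6)·R2: [0, 0, 12, 20/3, 8, 58/3, 20/3]
R4 ← R4 − (9/10)·R3: [0, 0, 0, -26/15, -8/5, -7/15, -26/15]
R5 ← R5 − (6/5)·R3: [0, 0, 0, 52/15, 16/5, 14/15, 52/15]
R5 ← R5 + (2)·R4: [0, 0, 0, 0, 0, 0, 0]
The echelon form has 4 nonzero rows, and every pivot lies in the first 6 columns, so rank(M) = rank([M|b]) = 4.
The system is consistent.
Free variables = (unknowns) − (rank) = 6 − 4 = 2.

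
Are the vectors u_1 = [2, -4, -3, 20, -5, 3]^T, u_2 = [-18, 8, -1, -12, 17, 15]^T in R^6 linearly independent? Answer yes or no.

yes

Form the matrix with these vectors as rows and row reduce.
R2 ← R2 + (9)·R1: [0, -28, -28, 168, -28, 42]
2 nonzero rows, so the 2 vectors span a space of dimension 2.
Since 2 = 2, the vectors are linearly independent.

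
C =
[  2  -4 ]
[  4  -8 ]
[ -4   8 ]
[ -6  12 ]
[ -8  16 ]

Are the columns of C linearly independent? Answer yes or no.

Row reduce C to echelon form.
R2 ← R2 − (2)·R1: [0, 0]
R3 ← R3 + (2)·R1: [0, 0]
R4 ← R4 + (3)·R1: [0, 0]
R5 ← R5 + (4)·R1: [0, 0]
1 pivot among 2 columns.
Only 1 < 2 pivot columns, so the columns are linearly dependent.

no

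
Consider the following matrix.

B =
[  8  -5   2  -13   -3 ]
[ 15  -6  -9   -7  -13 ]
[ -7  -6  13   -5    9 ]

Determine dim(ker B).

Row reduce to echelon form.
R2 ← R2 − (15/8)·R1: [0, 27/8, -51/4, 139/8, -59/8]
R3 ← R3 + (7/8)·R1: [0, -83/8, 59/4, -131/8, 51/8]
R3 ← R3 + (83/27)·R2: [0, 0, -220/9, 1000/27, -440/27]
3 nonzero rows, so rank(B) = 3.
B has 5 columns; by rank–nullity, nullity = 5 − 3 = 2.

2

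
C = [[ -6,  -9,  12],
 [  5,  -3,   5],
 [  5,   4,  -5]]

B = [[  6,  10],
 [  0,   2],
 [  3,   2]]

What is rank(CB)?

First compute CB:
[[  0, -54],
 [ 45,  54],
 [ 15,  48]]
Now row reduce the product.
Swap R1 ↔ R2
R3 ← R3 − (1/3)·R1: [0, 30]
R3 ← R3 + (5/9)·R2: [0, 0]
2 nonzero rows, so rank(CB) = 2.

2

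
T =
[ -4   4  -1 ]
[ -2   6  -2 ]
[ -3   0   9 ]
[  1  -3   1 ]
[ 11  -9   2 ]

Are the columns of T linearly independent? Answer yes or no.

Row reduce T to echelon form.
R2 ← R2 − (1/2)·R1: [0, 4, -3/2]
R3 ← R3 − (3/4)·R1: [0, -3, 39/4]
R4 ← R4 + (1/4)·R1: [0, -2, 3/4]
R5 ← R5 + (11/4)·R1: [0, 2, -3/4]
R3 ← R3 + (3/4)·R2: [0, 0, 69/8]
R4 ← R4 + (1/2)·R2: [0, 0, 0]
R5 ← R5 − (1/2)·R2: [0, 0, 0]
3 pivots among 3 columns.
Every column is a pivot column, so the columns are linearly independent.

yes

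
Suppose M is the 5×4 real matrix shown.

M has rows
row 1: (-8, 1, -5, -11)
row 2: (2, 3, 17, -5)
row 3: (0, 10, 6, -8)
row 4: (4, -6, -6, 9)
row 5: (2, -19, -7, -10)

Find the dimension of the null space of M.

0

Row reduce to echelon form.
R2 ← R2 + (1/4)·R1: [0, 13/4, 63/4, -31/4]
R4 ← R4 + (1/2)·R1: [0, -11/2, -17/2, 7/2]
R5 ← R5 + (1/4)·R1: [0, -75/4, -33/4, -51/4]
R3 ← R3 − (40/13)·R2: [0, 0, -552/13, 206/13]
R4 ← R4 + (22/13)·R2: [0, 0, 236/13, -125/13]
R5 ← R5 + (75/13)·R2: [0, 0, 1074/13, -747/13]
R4 ← R4 + (59/138)·R3: [0, 0, 0, -196/69]
R5 ← R5 + (179/92)·R3: [0, 0, 0, -1225/46]
R5 ← R5 − (75/8)·R4: [0, 0, 0, 0]
4 nonzero rows, so rank(M) = 4.
M has 4 columns; by rank–nullity, nullity = 4 − 4 = 0.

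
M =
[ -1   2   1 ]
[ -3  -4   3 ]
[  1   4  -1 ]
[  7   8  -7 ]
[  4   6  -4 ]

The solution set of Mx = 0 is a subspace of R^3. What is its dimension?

Row reduce to echelon form.
R2 ← R2 − (3)·R1: [0, -10, 0]
R3 ← R3 + R1: [0, 6, 0]
R4 ← R4 + (7)·R1: [0, 22, 0]
R5 ← R5 + (4)·R1: [0, 14, 0]
R3 ← R3 + (3/5)·R2: [0, 0, 0]
R4 ← R4 + (11/5)·R2: [0, 0, 0]
R5 ← R5 + (7/5)·R2: [0, 0, 0]
2 nonzero rows, so rank(M) = 2.
M has 3 columns; by rank–nullity, nullity = 3 − 2 = 1.

1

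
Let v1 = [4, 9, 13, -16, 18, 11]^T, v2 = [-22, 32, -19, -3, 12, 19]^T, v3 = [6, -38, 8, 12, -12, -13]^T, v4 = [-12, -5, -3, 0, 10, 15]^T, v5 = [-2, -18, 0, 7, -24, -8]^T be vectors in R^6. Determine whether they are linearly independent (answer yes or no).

yes

Form the matrix with these vectors as rows and row reduce.
R2 ← R2 + (11/2)·R1: [0, 163/2, 105/2, -91, 111, 159/2]
R3 ← R3 − (3/2)·R1: [0, -103/2, -23/2, 36, -39, -59/2]
R4 ← R4 + (3)·R1: [0, 22, 36, -48, 64, 48]
R5 ← R5 + (1/2)·R1: [0, -27/2, 13/2, -1, -15, -5/2]
R3 ← R3 + (103/163)·R2: [0, 0, 3533/163, -3505/163, 5076/163, 3380/163]
R4 ← R4 − (44/163)·R2: [0, 0, 3558/163, -3820/163, 5548/163, 4326/163]
R5 ← R5 + (27/163)·R2: [0, 0, 2477/163, -2620/163, 552/163, 1739/163]
R4 ← R4 − (3558/3533)·R3: [0, 0, 0, -6290/3533, 9452/3533, 19986/3533]
R5 ← R5 − (2477/3533)·R3: [0, 0, 0, -3525/3533, -65172/3533, -13671/3533]
R5 ← R5 − (705/1258)·R4: [0, 0, 0, 0, -738/37, -4428/629]
5 nonzero rows, so the 5 vectors span a space of dimension 5.
Since 5 = 5, the vectors are linearly independent.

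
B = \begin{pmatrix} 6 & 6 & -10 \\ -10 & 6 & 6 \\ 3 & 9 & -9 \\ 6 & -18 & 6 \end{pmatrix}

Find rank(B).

Row reduce to echelon form.
R2 ← R2 + (5/3)·R1: [0, 16, -32/3]
R3 ← R3 − (1/2)·R1: [0, 6, -4]
R4 ← R4 − R1: [0, -24, 16]
R3 ← R3 − (3/8)·R2: [0, 0, 0]
R4 ← R4 + (3/2)·R2: [0, 0, 0]
Echelon form has 2 nonzero rows, so rank(B) = 2.

2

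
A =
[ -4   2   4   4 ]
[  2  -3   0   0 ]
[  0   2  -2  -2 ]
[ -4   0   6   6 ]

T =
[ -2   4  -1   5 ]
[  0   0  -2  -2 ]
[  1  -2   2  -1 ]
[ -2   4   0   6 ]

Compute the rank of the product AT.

2

First compute AT:
[[  4,  -8,   8,  -4],
 [ -4,   8,   4,  16],
 [  2,  -4,  -8, -14],
 [  2,  -4,  16,  10]]
Now row reduce the product.
R2 ← R2 + R1: [0, 0, 12, 12]
R3 ← R3 − (1/2)·R1: [0, 0, -12, -12]
R4 ← R4 − (1/2)·R1: [0, 0, 12, 12]
R3 ← R3 + R2: [0, 0, 0, 0]
R4 ← R4 − R2: [0, 0, 0, 0]
2 nonzero rows, so rank(AT) = 2.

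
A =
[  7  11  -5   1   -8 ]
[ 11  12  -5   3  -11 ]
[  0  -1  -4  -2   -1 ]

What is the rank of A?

3

Row reduce to echelon form.
R2 ← R2 − (11/7)·R1: [0, -37/7, 20/7, 10/7, 11/7]
R3 ← R3 − (7/37)·R2: [0, 0, -168/37, -84/37, -48/37]
Echelon form has 3 nonzero rows, so rank(A) = 3.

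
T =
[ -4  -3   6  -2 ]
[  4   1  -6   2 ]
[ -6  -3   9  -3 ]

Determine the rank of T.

Row reduce to echelon form.
R2 ← R2 + R1: [0, -2, 0, 0]
R3 ← R3 − (3/2)·R1: [0, 3/2, 0, 0]
R3 ← R3 + (3/4)·R2: [0, 0, 0, 0]
Echelon form has 2 nonzero rows, so rank(T) = 2.

2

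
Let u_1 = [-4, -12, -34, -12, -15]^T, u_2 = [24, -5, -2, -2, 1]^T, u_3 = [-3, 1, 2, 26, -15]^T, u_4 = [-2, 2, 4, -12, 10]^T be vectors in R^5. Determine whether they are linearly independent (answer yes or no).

no

Form the matrix with these vectors as rows and row reduce.
R2 ← R2 + (6)·R1: [0, -77, -206, -74, -89]
R3 ← R3 − (3/4)·R1: [0, 10, 55/2, 35, -15/4]
R4 ← R4 − (1/2)·R1: [0, 8, 21, -6, 35/2]
R3 ← R3 + (10/77)·R2: [0, 0, 115/154, 1955/77, -4715/308]
R4 ← R4 + (8/77)·R2: [0, 0, -31/77, -1054/77, 1271/154]
R4 ← R4 + (62/115)·R3: [0, 0, 0, 0, 0]
3 nonzero rows, so the 4 vectors span a space of dimension 3.
Since 3 < 4, the vectors are linearly dependent.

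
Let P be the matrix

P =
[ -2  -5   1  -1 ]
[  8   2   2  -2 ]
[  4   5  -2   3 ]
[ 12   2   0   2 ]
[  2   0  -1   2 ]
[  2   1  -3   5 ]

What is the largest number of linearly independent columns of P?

Row reduce to echelon form.
R2 ← R2 + (4)·R1: [0, -18, 6, -6]
R3 ← R3 + (2)·R1: [0, -5, 0, 1]
R4 ← R4 + (6)·R1: [0, -28, 6, -4]
R5 ← R5 + R1: [0, -5, 0, 1]
R6 ← R6 + R1: [0, -4, -2, 4]
R3 ← R3 − (5/18)·R2: [0, 0, -5/3, 8/3]
R4 ← R4 − (14/9)·R2: [0, 0, -10/3, 16/3]
R5 ← R5 − (5/18)·R2: [0, 0, -5/3, 8/3]
R6 ← R6 − (2/9)·R2: [0, 0, -10/3, 16/3]
R4 ← R4 − (2)·R3: [0, 0, 0, 0]
R5 ← R5 − R3: [0, 0, 0, 0]
R6 ← R6 − (2)·R3: [0, 0, 0, 0]
Echelon form has 3 nonzero rows, so rank(P) = 3.
The rank gives the maximum number of linearly independent columns: 3.

3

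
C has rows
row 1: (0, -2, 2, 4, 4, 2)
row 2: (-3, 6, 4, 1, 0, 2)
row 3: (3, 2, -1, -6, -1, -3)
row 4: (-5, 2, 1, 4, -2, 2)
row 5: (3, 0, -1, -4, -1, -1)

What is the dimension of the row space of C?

Row reduce to echelon form.
Swap R1 ↔ R2
R3 ← R3 + R1: [0, 8, 3, -5, -1, -1]
R4 ← R4 − (5/3)·R1: [0, -8, -17/3, 7/3, -2, -4/3]
R5 ← R5 + R1: [0, 6, 3, -3, -1, 1]
R3 ← R3 + (4)·R2: [0, 0, 11, 11, 15, 7]
R4 ← R4 − (4)·R2: [0, 0, -41/3, -41/3, -18, -28/3]
R5 ← R5 + (3)·R2: [0, 0, 9, 9, 11, 7]
R4 ← R4 + (41/33)·R3: [0, 0, 0, 0, 7/11, -7/11]
R5 ← R5 − (9/11)·R3: [0, 0, 0, 0, -14/11, 14/11]
R5 ← R5 + (2)·R4: [0, 0, 0, 0, 0, 0]
Echelon form has 4 nonzero rows, so rank(C) = 4.
The row space has dimension equal to the rank: 4.

4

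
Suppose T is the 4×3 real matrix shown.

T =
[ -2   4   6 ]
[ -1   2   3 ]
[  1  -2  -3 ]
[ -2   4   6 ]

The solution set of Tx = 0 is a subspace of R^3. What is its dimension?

Row reduce to echelon form.
R2 ← R2 − (1/2)·R1: [0, 0, 0]
R3 ← R3 + (1/2)·R1: [0, 0, 0]
R4 ← R4 − R1: [0, 0, 0]
1 nonzero row, so rank(T) = 1.
T has 3 columns; by rank–nullity, nullity = 3 − 1 = 2.

2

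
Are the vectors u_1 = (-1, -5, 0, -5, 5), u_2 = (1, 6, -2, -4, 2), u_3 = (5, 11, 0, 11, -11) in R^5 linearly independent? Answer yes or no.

yes

Form the matrix with these vectors as rows and row reduce.
R2 ← R2 + R1: [0, 1, -2, -9, 7]
R3 ← R3 + (5)·R1: [0, -14, 0, -14, 14]
R3 ← R3 + (14)·R2: [0, 0, -28, -140, 112]
3 nonzero rows, so the 3 vectors span a space of dimension 3.
Since 3 = 3, the vectors are linearly independent.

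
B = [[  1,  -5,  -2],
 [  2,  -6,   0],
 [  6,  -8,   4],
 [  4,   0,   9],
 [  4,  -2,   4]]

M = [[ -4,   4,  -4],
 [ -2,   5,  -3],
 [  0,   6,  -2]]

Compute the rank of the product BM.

First compute BM:
[[  6, -33,  15],
 [  4, -22,  10],
 [ -8,   8,  -8],
 [-16,  70, -34],
 [-12,  30, -18]]
Now row reduce the product.
R2 ← R2 − (2/3)·R1: [0, 0, 0]
R3 ← R3 + (4/3)·R1: [0, -36, 12]
R4 ← R4 + (8/3)·R1: [0, -18, 6]
R5 ← R5 + (2)·R1: [0, -36, 12]
Swap R2 ↔ R3
R4 ← R4 − (1/2)·R2: [0, 0, 0]
R5 ← R5 − R2: [0, 0, 0]
2 nonzero rows, so rank(BM) = 2.

2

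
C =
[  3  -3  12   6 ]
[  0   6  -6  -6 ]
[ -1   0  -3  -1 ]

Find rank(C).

2

Row reduce to echelon form.
R3 ← R3 + (1/3)·R1: [0, -1, 1, 1]
R3 ← R3 + (1/6)·R2: [0, 0, 0, 0]
Echelon form has 2 nonzero rows, so rank(C) = 2.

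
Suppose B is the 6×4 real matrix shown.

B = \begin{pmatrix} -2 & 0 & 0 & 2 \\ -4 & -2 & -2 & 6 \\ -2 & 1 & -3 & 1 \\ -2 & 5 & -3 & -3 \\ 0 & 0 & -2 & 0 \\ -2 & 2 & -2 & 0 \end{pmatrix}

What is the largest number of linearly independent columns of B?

3

Row reduce to echelon form.
R2 ← R2 − (2)·R1: [0, -2, -2, 2]
R3 ← R3 − R1: [0, 1, -3, -1]
R4 ← R4 − R1: [0, 5, -3, -5]
R6 ← R6 − R1: [0, 2, -2, -2]
R3 ← R3 + (1/2)·R2: [0, 0, -4, 0]
R4 ← R4 + (5/2)·R2: [0, 0, -8, 0]
R6 ← R6 + R2: [0, 0, -4, 0]
R4 ← R4 − (2)·R3: [0, 0, 0, 0]
R5 ← R5 − (1/2)·R3: [0, 0, 0, 0]
R6 ← R6 − R3: [0, 0, 0, 0]
Echelon form has 3 nonzero rows, so rank(B) = 3.
The rank gives the maximum number of linearly independent columns: 3.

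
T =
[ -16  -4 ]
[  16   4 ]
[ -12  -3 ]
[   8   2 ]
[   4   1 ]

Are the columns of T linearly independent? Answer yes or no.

Row reduce T to echelon form.
R2 ← R2 + R1: [0, 0]
R3 ← R3 − (3/4)·R1: [0, 0]
R4 ← R4 + (1/2)·R1: [0, 0]
R5 ← R5 + (1/4)·R1: [0, 0]
1 pivot among 2 columns.
Only 1 < 2 pivot columns, so the columns are linearly dependent.

no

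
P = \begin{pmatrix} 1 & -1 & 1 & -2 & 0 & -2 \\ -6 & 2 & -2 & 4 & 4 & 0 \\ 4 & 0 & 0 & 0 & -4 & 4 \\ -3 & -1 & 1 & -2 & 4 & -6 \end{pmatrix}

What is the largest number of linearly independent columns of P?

Row reduce to echelon form.
R2 ← R2 + (6)·R1: [0, -4, 4, -8, 4, -12]
R3 ← R3 − (4)·R1: [0, 4, -4, 8, -4, 12]
R4 ← R4 + (3)·R1: [0, -4, 4, -8, 4, -12]
R3 ← R3 + R2: [0, 0, 0, 0, 0, 0]
R4 ← R4 − R2: [0, 0, 0, 0, 0, 0]
Echelon form has 2 nonzero rows, so rank(P) = 2.
The rank gives the maximum number of linearly independent columns: 2.

2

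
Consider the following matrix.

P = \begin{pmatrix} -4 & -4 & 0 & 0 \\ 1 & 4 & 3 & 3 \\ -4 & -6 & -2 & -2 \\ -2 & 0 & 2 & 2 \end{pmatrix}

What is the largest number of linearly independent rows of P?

2

Row reduce to echelon form.
R2 ← R2 + (1/4)·R1: [0, 3, 3, 3]
R3 ← R3 − R1: [0, -2, -2, -2]
R4 ← R4 − (1/2)·R1: [0, 2, 2, 2]
R3 ← R3 + (2/3)·R2: [0, 0, 0, 0]
R4 ← R4 − (2/3)·R2: [0, 0, 0, 0]
Echelon form has 2 nonzero rows, so rank(P) = 2.
The rank gives the maximum number of linearly independent rows: 2.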